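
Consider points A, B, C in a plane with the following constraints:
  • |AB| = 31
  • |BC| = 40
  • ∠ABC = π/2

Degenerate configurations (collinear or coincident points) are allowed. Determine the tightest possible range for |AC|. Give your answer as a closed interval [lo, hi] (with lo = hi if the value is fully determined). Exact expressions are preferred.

|AC| = √(2561)  (≈ 50.6063)

|AB| ∈ {31}
|BC| ∈ {40}
|AC| ∈ {√(2561)}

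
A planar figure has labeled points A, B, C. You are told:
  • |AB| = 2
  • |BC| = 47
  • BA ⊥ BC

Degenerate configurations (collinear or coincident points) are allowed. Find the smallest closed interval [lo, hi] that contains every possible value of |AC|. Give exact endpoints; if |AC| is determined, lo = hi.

|AB| ∈ {2}
|BC| ∈ {47}
|AC| ∈ {√(2213)}

|AC| = √(2213)  (≈ 47.0425)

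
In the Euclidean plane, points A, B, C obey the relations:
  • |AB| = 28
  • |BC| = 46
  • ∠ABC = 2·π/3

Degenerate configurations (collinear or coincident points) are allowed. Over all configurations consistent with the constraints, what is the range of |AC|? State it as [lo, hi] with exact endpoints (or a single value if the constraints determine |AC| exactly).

|AC| = 2·√(1047)  (≈ 64.7148)

|AB| ∈ {28}
|BC| ∈ {46}
|AC| ∈ {2·√(1047)}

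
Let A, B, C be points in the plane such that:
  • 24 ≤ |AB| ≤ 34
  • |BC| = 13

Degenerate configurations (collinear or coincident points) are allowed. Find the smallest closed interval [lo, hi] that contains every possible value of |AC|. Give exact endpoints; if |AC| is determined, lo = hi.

|AC| ∈ [11, 47]  (≈ [11.0000, 47.0000])

|AB| ∈ [24, 34]
|BC| ∈ {13}
|AC| ∈ [11, 47]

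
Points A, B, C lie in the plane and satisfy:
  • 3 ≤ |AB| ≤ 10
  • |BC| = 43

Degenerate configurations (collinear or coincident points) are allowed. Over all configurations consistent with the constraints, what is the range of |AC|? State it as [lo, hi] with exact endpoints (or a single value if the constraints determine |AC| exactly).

|AB| ∈ [3, 10]
|BC| ∈ {43}
|AC| ∈ [33, 53]

|AC| ∈ [33, 53]  (≈ [33.0000, 53.0000])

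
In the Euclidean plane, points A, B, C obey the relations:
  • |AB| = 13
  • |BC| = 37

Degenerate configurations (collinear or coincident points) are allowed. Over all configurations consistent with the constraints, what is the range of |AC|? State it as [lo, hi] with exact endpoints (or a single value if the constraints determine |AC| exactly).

|AC| ∈ [24, 50]  (≈ [24.0000, 50.0000])

|AB| ∈ {13}
|BC| ∈ {37}
|AC| ∈ [24, 50]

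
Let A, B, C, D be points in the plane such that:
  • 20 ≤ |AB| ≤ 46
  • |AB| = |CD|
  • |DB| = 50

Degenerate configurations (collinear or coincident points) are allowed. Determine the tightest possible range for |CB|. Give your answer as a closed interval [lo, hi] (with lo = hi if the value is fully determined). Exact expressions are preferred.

|CB| ∈ [4, 96]  (≈ [4.0000, 96.0000])

|AB| ∈ [20, 46]
|BD| ∈ {50}
|CD| ∈ [20, 46]
|AD| ∈ [4, 96]
|BC| ∈ [4, 96]
|AC| ∈ [0, 142]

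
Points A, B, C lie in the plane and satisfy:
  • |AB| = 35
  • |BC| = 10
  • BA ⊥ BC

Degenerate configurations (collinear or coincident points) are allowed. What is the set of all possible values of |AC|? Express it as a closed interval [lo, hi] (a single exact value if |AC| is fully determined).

|AB| ∈ {35}
|BC| ∈ {10}
|AC| ∈ {5·√(53)}

|AC| = 5·√(53)  (≈ 36.4005)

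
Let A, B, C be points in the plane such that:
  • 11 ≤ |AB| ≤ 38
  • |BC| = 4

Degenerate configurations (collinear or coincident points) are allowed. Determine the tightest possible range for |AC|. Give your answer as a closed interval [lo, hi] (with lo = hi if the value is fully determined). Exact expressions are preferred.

|AC| ∈ [7, 42]  (≈ [7.0000, 42.0000])

|AB| ∈ [11, 38]
|BC| ∈ {4}
|AC| ∈ [7, 42]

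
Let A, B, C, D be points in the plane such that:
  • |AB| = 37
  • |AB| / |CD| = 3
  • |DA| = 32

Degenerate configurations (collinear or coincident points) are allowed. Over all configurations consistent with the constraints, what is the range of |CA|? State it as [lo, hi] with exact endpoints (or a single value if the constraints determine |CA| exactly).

|CA| ∈ [59/3, 133/3]  (≈ [19.6667, 44.3333])

|AB| ∈ {37}
|AD| ∈ {32}
|CD| ∈ {37/3}
|BD| ∈ [5, 69]
|AC| ∈ [59/3, 133/3]
|BC| ∈ [0, 244/3]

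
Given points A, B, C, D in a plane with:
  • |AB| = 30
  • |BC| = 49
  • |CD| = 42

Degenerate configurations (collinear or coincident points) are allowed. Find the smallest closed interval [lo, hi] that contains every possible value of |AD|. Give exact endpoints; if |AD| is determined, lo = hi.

|AD| ∈ [0, 121]  (≈ [0.0000, 121.0000])

|AB| ∈ {30}
|BC| ∈ {49}
|CD| ∈ {42}
|AC| ∈ [19, 79]
|BD| ∈ [7, 91]
|AD| ∈ [0, 121]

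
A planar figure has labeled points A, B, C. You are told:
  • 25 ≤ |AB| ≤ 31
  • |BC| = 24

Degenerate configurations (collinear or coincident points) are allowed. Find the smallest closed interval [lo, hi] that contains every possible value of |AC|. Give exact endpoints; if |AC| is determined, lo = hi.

|AC| ∈ [1, 55]  (≈ [1.0000, 55.0000])

|AB| ∈ [25, 31]
|BC| ∈ {24}
|AC| ∈ [1, 55]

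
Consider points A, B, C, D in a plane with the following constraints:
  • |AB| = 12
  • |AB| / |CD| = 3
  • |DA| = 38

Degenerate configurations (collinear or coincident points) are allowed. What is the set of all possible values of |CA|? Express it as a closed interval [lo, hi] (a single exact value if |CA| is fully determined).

|AB| ∈ {12}
|AD| ∈ {38}
|CD| ∈ {4}
|BD| ∈ [26, 50]
|AC| ∈ [34, 42]
|BC| ∈ [22, 54]

|CA| ∈ [34, 42]  (≈ [34.0000, 42.0000])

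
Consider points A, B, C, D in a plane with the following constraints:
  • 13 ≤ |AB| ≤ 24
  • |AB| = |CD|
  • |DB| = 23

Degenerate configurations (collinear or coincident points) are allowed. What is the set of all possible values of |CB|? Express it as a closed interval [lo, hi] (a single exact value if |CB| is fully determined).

|AB| ∈ [13, 24]
|BD| ∈ {23}
|CD| ∈ [13, 24]
|AD| ∈ [0, 47]
|BC| ∈ [0, 47]
|AC| ∈ [0, 71]

|CB| ∈ [0, 47]  (≈ [0.0000, 47.0000])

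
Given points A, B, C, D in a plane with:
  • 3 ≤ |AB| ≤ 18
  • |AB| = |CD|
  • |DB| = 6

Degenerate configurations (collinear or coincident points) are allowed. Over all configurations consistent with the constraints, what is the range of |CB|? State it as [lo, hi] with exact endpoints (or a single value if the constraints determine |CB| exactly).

|CB| ∈ [0, 24]  (≈ [0.0000, 24.0000])

|AB| ∈ [3, 18]
|BD| ∈ {6}
|CD| ∈ [3, 18]
|AD| ∈ [0, 24]
|BC| ∈ [0, 24]
|AC| ∈ [0, 42]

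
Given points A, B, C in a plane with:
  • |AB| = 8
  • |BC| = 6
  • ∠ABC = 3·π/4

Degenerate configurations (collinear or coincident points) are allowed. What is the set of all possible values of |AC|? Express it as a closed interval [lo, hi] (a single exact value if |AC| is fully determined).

|AC| = 2·√(12·√(2) + 25)  (≈ 12.9569)

|AB| ∈ {8}
|BC| ∈ {6}
|AC| ∈ {2·√(12·√(2) + 25)}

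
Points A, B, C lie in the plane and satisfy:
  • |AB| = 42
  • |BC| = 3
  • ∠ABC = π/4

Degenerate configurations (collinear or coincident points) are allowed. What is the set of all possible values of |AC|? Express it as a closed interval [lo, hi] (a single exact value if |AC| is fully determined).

|AC| = 3·√(197 - 14·√(2))  (≈ 39.9351)

|AB| ∈ {42}
|BC| ∈ {3}
|AC| ∈ {3·√(197 - 14·√(2))}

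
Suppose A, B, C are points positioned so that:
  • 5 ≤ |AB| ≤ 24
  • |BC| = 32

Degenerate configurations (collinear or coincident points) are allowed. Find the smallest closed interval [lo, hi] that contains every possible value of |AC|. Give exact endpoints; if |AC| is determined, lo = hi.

|AC| ∈ [8, 56]  (≈ [8.0000, 56.0000])

|AB| ∈ [5, 24]
|BC| ∈ {32}
|AC| ∈ [8, 56]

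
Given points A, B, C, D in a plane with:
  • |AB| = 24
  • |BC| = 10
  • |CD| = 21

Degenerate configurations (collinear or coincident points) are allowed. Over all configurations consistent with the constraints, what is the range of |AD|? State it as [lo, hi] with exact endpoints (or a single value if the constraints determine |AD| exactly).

|AD| ∈ [0, 55]  (≈ [0.0000, 55.0000])

|AB| ∈ {24}
|BC| ∈ {10}
|CD| ∈ {21}
|AC| ∈ [14, 34]
|BD| ∈ [11, 31]
|AD| ∈ [0, 55]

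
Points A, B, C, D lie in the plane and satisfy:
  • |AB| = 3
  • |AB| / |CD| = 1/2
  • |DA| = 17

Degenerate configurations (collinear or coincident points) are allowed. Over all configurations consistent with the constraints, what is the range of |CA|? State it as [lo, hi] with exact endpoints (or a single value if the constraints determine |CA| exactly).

|AB| ∈ {3}
|AD| ∈ {17}
|CD| ∈ {6}
|BD| ∈ [14, 20]
|AC| ∈ [11, 23]
|BC| ∈ [8, 26]

|CA| ∈ [11, 23]  (≈ [11.0000, 23.0000])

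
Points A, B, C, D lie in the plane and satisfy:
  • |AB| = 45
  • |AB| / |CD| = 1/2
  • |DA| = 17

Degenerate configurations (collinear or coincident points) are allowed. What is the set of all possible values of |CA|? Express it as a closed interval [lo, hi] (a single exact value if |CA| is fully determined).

|AB| ∈ {45}
|AD| ∈ {17}
|CD| ∈ {90}
|BD| ∈ [28, 62]
|AC| ∈ [73, 107]
|BC| ∈ [28, 152]

|CA| ∈ [73, 107]  (≈ [73.0000, 107.0000])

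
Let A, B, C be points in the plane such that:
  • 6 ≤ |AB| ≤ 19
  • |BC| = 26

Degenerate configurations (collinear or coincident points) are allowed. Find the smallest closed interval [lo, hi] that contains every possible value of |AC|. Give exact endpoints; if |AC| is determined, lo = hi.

|AB| ∈ [6, 19]
|BC| ∈ {26}
|AC| ∈ [7, 45]

|AC| ∈ [7, 45]  (≈ [7.0000, 45.0000])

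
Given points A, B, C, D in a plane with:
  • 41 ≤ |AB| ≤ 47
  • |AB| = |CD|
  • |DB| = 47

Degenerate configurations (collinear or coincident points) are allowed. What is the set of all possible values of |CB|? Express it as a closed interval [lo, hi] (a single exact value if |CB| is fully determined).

|CB| ∈ [0, 94]  (≈ [0.0000, 94.0000])

|AB| ∈ [41, 47]
|BD| ∈ {47}
|CD| ∈ [41, 47]
|AD| ∈ [0, 94]
|BC| ∈ [0, 94]
|AC| ∈ [0, 141]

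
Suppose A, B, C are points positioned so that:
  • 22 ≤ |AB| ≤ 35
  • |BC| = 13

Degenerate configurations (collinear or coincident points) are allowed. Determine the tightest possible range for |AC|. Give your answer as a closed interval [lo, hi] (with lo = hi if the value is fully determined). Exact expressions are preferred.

|AB| ∈ [22, 35]
|BC| ∈ {13}
|AC| ∈ [9, 48]

|AC| ∈ [9, 48]  (≈ [9.0000, 48.0000])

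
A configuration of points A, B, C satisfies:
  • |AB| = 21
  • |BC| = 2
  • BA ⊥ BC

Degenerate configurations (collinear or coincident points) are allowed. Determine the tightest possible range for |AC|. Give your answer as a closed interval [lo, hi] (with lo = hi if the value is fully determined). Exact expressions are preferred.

|AB| ∈ {21}
|BC| ∈ {2}
|AC| ∈ {√(445)}

|AC| = √(445)  (≈ 21.0950)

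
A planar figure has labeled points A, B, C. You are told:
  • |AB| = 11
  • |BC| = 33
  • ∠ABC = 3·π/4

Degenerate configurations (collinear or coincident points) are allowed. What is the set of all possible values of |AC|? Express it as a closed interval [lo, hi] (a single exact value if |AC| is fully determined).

|AB| ∈ {11}
|BC| ∈ {33}
|AC| ∈ {11·√(3·√(2) + 10)}

|AC| = 11·√(3·√(2) + 10)  (≈ 41.5134)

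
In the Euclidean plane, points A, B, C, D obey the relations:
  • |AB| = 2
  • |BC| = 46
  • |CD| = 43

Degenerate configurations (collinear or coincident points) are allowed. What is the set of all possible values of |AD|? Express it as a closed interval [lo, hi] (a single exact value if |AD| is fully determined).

|AB| ∈ {2}
|BC| ∈ {46}
|CD| ∈ {43}
|AC| ∈ [44, 48]
|BD| ∈ [3, 89]
|AD| ∈ [1, 91]

|AD| ∈ [1, 91]  (≈ [1.0000, 91.0000])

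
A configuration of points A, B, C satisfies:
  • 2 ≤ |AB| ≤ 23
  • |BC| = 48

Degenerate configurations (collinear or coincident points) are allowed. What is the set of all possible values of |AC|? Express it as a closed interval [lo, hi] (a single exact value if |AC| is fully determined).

|AC| ∈ [25, 71]  (≈ [25.0000, 71.0000])

|AB| ∈ [2, 23]
|BC| ∈ {48}
|AC| ∈ [25, 71]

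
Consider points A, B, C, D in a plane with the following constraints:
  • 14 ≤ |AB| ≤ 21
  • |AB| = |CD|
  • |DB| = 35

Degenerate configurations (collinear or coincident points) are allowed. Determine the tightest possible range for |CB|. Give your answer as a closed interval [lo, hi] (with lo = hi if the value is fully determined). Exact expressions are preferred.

|CB| ∈ [14, 56]  (≈ [14.0000, 56.0000])

|AB| ∈ [14, 21]
|BD| ∈ {35}
|CD| ∈ [14, 21]
|AD| ∈ [14, 56]
|BC| ∈ [14, 56]
|AC| ∈ [0, 77]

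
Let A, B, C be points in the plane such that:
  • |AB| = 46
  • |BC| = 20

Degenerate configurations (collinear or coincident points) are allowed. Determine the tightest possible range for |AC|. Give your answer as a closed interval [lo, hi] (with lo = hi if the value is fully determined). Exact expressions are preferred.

|AC| ∈ [26, 66]  (≈ [26.0000, 66.0000])

|AB| ∈ {46}
|BC| ∈ {20}
|AC| ∈ [26, 66]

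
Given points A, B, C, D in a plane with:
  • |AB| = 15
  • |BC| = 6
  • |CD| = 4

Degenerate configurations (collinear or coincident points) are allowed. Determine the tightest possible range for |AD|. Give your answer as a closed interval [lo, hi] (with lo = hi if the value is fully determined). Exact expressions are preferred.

|AD| ∈ [5, 25]  (≈ [5.0000, 25.0000])

|AB| ∈ {15}
|BC| ∈ {6}
|CD| ∈ {4}
|AC| ∈ [9, 21]
|BD| ∈ [2, 10]
|AD| ∈ [5, 25]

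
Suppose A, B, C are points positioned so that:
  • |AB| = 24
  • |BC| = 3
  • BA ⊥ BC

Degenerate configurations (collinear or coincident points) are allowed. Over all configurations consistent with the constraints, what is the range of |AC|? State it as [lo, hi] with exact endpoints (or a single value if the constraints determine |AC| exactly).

|AC| = 3·√(65)  (≈ 24.1868)

|AB| ∈ {24}
|BC| ∈ {3}
|AC| ∈ {3·√(65)}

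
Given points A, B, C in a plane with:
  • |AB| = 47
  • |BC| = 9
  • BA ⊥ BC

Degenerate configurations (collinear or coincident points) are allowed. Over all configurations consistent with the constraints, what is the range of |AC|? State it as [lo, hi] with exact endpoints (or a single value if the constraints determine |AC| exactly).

|AC| = √(2290)  (≈ 47.8539)

|AB| ∈ {47}
|BC| ∈ {9}
|AC| ∈ {√(2290)}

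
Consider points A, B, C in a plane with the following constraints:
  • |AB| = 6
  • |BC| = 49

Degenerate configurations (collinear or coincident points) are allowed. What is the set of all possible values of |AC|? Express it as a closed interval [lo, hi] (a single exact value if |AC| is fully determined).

|AB| ∈ {6}
|BC| ∈ {49}
|AC| ∈ [43, 55]

|AC| ∈ [43, 55]  (≈ [43.0000, 55.0000])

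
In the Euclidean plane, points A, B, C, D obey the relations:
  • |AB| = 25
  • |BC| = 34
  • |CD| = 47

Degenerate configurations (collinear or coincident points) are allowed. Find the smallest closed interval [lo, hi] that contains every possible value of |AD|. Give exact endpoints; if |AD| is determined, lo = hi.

|AD| ∈ [0, 106]  (≈ [0.0000, 106.0000])

|AB| ∈ {25}
|BC| ∈ {34}
|CD| ∈ {47}
|AC| ∈ [9, 59]
|BD| ∈ [13, 81]
|AD| ∈ [0, 106]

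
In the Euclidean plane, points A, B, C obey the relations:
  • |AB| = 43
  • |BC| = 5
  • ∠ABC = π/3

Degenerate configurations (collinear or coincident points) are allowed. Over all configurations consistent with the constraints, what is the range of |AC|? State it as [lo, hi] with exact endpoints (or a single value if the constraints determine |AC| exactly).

|AB| ∈ {43}
|BC| ∈ {5}
|AC| ∈ {√(1659)}

|AC| = √(1659)  (≈ 40.7308)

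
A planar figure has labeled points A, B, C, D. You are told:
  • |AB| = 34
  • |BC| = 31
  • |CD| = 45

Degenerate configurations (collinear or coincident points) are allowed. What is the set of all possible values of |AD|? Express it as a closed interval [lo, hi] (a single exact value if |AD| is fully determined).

|AB| ∈ {34}
|BC| ∈ {31}
|CD| ∈ {45}
|AC| ∈ [3, 65]
|BD| ∈ [14, 76]
|AD| ∈ [0, 110]

|AD| ∈ [0, 110]  (≈ [0.0000, 110.0000])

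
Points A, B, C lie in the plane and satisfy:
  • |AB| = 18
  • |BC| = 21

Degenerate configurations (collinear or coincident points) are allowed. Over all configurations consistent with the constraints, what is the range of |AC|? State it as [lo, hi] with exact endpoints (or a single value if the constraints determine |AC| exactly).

|AB| ∈ {18}
|BC| ∈ {21}
|AC| ∈ [3, 39]

|AC| ∈ [3, 39]  (≈ [3.0000, 39.0000])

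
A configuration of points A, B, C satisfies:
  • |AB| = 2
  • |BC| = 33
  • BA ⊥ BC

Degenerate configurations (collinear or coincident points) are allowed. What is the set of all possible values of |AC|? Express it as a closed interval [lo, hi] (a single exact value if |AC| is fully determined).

|AC| = √(1093)  (≈ 33.0606)

|AB| ∈ {2}
|BC| ∈ {33}
|AC| ∈ {√(1093)}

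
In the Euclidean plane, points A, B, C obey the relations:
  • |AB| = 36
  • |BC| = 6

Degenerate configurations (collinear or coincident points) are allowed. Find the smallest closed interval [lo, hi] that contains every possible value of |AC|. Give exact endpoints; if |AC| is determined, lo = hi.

|AB| ∈ {36}
|BC| ∈ {6}
|AC| ∈ [30, 42]

|AC| ∈ [30, 42]  (≈ [30.0000, 42.0000])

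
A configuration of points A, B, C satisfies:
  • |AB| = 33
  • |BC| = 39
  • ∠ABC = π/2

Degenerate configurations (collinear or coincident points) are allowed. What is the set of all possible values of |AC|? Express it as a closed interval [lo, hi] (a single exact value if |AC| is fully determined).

|AC| = 3·√(290)  (≈ 51.0882)

|AB| ∈ {33}
|BC| ∈ {39}
|AC| ∈ {3·√(290)}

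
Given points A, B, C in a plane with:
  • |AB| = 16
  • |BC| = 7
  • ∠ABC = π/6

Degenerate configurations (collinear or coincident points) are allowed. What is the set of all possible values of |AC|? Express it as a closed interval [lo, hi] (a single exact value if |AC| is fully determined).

|AB| ∈ {16}
|BC| ∈ {7}
|AC| ∈ {√(305 - 112·√(3))}

|AC| = √(305 - 112·√(3))  (≈ 10.5361)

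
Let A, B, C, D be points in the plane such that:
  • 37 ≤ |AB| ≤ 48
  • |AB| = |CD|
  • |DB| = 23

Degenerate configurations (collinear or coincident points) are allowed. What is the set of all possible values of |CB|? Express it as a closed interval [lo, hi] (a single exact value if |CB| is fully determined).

|AB| ∈ [37, 48]
|BD| ∈ {23}
|CD| ∈ [37, 48]
|AD| ∈ [14, 71]
|BC| ∈ [14, 71]
|AC| ∈ [0, 119]

|CB| ∈ [14, 71]  (≈ [14.0000, 71.0000])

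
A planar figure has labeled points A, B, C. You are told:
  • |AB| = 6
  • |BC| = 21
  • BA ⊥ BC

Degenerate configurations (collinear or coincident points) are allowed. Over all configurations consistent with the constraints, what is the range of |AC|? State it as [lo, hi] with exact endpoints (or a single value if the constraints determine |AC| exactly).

|AC| = 3·√(53)  (≈ 21.8403)

|AB| ∈ {6}
|BC| ∈ {21}
|AC| ∈ {3·√(53)}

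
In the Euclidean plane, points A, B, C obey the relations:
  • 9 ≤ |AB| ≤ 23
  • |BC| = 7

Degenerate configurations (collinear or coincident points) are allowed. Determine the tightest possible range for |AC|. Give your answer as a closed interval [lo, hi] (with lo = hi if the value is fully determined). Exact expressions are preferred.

|AB| ∈ [9, 23]
|BC| ∈ {7}
|AC| ∈ [2, 30]

|AC| ∈ [2, 30]  (≈ [2.0000, 30.0000])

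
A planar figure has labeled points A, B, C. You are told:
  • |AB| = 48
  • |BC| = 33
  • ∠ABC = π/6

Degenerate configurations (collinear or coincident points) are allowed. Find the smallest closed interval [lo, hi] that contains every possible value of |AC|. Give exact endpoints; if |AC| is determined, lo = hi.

|AC| = 3·√(377 - 176·√(3))  (≈ 25.4839)

|AB| ∈ {48}
|BC| ∈ {33}
|AC| ∈ {3·√(377 - 176·√(3))}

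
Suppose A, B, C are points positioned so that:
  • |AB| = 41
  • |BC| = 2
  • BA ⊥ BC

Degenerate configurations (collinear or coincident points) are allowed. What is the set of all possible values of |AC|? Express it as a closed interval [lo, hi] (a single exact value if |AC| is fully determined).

|AC| = √(1685)  (≈ 41.0488)

|AB| ∈ {41}
|BC| ∈ {2}
|AC| ∈ {√(1685)}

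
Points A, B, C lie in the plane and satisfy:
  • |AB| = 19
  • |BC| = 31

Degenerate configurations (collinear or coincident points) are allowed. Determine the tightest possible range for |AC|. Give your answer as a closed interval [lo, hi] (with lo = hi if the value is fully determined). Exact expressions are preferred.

|AB| ∈ {19}
|BC| ∈ {31}
|AC| ∈ [12, 50]

|AC| ∈ [12, 50]  (≈ [12.0000, 50.0000])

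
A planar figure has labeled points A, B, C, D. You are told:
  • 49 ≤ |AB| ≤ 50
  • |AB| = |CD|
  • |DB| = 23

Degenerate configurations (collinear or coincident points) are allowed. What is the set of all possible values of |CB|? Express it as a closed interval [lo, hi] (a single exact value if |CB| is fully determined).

|AB| ∈ [49, 50]
|BD| ∈ {23}
|CD| ∈ [49, 50]
|AD| ∈ [26, 73]
|BC| ∈ [26, 73]
|AC| ∈ [0, 123]

|CB| ∈ [26, 73]  (≈ [26.0000, 73.0000])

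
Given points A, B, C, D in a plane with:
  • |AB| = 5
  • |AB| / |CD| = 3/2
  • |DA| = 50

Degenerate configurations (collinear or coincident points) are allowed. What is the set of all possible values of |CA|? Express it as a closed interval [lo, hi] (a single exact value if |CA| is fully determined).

|AB| ∈ {5}
|AD| ∈ {50}
|CD| ∈ {10/3}
|BD| ∈ [45, 55]
|AC| ∈ [140/3, 160/3]
|BC| ∈ [125/3, 175/3]

|CA| ∈ [140/3, 160/3]  (≈ [46.6667, 53.3333])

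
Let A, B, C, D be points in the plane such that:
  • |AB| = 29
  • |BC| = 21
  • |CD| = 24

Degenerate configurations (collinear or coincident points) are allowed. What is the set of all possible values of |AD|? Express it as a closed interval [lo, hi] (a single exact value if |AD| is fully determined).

|AD| ∈ [0, 74]  (≈ [0.0000, 74.0000])

|AB| ∈ {29}
|BC| ∈ {21}
|CD| ∈ {24}
|AC| ∈ [8, 50]
|BD| ∈ [3, 45]
|AD| ∈ [0, 74]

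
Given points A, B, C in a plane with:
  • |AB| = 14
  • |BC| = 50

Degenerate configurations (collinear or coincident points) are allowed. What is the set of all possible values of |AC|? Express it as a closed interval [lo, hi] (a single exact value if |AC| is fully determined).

|AC| ∈ [36, 64]  (≈ [36.0000, 64.0000])

|AB| ∈ {14}
|BC| ∈ {50}
|AC| ∈ [36, 64]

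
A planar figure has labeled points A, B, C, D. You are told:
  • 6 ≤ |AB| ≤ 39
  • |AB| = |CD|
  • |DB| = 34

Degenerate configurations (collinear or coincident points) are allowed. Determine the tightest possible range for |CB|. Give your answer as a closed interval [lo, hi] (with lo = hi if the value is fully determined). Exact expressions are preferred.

|CB| ∈ [0, 73]  (≈ [0.0000, 73.0000])

|AB| ∈ [6, 39]
|BD| ∈ {34}
|CD| ∈ [6, 39]
|AD| ∈ [0, 73]
|BC| ∈ [0, 73]
|AC| ∈ [0, 112]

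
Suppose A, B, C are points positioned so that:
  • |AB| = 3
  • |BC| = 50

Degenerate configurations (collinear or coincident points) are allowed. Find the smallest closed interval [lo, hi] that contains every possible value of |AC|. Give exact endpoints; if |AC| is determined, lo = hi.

|AC| ∈ [47, 53]  (≈ [47.0000, 53.0000])

|AB| ∈ {3}
|BC| ∈ {50}
|AC| ∈ [47, 53]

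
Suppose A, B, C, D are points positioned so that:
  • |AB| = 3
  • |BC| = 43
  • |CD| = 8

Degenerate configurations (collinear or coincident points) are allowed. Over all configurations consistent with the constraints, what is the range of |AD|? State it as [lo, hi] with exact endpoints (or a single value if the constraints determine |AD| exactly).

|AD| ∈ [32, 54]  (≈ [32.0000, 54.0000])

|AB| ∈ {3}
|BC| ∈ {43}
|CD| ∈ {8}
|AC| ∈ [40, 46]
|BD| ∈ [35, 51]
|AD| ∈ [32, 54]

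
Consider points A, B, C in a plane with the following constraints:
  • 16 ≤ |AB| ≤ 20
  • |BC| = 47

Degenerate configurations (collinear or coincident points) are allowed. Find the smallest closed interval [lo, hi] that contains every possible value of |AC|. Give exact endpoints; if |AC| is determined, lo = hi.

|AB| ∈ [16, 20]
|BC| ∈ {47}
|AC| ∈ [27, 67]

|AC| ∈ [27, 67]  (≈ [27.0000, 67.0000])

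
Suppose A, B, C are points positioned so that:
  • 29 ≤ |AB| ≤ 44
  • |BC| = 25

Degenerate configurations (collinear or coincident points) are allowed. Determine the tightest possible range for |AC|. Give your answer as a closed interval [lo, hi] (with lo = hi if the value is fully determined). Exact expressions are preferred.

|AC| ∈ [4, 69]  (≈ [4.0000, 69.0000])

|AB| ∈ [29, 44]
|BC| ∈ {25}
|AC| ∈ [4, 69]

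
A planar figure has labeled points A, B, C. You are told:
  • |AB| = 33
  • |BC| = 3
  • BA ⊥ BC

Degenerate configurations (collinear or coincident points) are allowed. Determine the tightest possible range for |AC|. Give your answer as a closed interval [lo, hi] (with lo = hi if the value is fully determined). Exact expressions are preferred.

|AB| ∈ {33}
|BC| ∈ {3}
|AC| ∈ {3·√(122)}

|AC| = 3·√(122)  (≈ 33.1361)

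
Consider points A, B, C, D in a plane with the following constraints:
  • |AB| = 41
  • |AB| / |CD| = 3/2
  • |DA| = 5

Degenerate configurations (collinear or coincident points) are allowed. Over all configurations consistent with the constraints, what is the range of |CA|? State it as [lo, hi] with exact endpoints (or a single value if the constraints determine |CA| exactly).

|CA| ∈ [67/3, 97/3]  (≈ [22.3333, 32.3333])

|AB| ∈ {41}
|AD| ∈ {5}
|CD| ∈ {82/3}
|BD| ∈ [36, 46]
|AC| ∈ [67/3, 97/3]
|BC| ∈ [26/3, 220/3]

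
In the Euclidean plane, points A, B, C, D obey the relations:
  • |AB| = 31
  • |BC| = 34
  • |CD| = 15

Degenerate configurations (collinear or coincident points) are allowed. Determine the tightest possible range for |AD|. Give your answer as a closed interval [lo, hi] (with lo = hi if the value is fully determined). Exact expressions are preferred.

|AD| ∈ [0, 80]  (≈ [0.0000, 80.0000])

|AB| ∈ {31}
|BC| ∈ {34}
|CD| ∈ {15}
|AC| ∈ [3, 65]
|BD| ∈ [19, 49]
|AD| ∈ [0, 80]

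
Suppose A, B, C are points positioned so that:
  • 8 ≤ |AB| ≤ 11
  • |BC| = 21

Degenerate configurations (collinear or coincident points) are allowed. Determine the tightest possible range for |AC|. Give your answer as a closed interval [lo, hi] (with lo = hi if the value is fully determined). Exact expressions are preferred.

|AC| ∈ [10, 32]  (≈ [10.0000, 32.0000])

|AB| ∈ [8, 11]
|BC| ∈ {21}
|AC| ∈ [10, 32]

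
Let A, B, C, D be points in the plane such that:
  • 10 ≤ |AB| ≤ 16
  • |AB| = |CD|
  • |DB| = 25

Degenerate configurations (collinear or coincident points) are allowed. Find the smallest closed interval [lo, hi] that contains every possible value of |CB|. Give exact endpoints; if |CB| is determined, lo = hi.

|AB| ∈ [10, 16]
|BD| ∈ {25}
|CD| ∈ [10, 16]
|AD| ∈ [9, 41]
|BC| ∈ [9, 41]
|AC| ∈ [0, 57]

|CB| ∈ [9, 41]  (≈ [9.0000, 41.0000])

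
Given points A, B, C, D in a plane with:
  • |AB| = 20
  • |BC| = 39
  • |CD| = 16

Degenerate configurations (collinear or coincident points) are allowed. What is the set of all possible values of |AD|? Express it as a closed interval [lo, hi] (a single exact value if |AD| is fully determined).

|AB| ∈ {20}
|BC| ∈ {39}
|CD| ∈ {16}
|AC| ∈ [19, 59]
|BD| ∈ [23, 55]
|AD| ∈ [3, 75]

|AD| ∈ [3, 75]  (≈ [3.0000, 75.0000])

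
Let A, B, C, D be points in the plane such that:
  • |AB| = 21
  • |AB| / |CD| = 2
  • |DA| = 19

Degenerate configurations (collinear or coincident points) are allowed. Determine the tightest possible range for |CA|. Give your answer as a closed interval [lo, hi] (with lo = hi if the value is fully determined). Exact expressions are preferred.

|AB| ∈ {21}
|AD| ∈ {19}
|CD| ∈ {21/2}
|BD| ∈ [2, 40]
|AC| ∈ [17/2, 59/2]
|BC| ∈ [0, 101/2]

|CA| ∈ [17/2, 59/2]  (≈ [8.5000, 29.5000])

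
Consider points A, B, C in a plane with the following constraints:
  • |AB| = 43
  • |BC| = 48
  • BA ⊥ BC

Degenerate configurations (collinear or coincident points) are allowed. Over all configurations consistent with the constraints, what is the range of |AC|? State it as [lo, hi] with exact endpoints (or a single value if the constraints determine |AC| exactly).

|AB| ∈ {43}
|BC| ∈ {48}
|AC| ∈ {√(4153)}

|AC| = √(4153)  (≈ 64.4438)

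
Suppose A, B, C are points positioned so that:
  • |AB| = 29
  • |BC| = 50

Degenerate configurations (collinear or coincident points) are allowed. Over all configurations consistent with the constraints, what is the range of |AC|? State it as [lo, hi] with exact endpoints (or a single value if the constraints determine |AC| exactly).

|AC| ∈ [21, 79]  (≈ [21.0000, 79.0000])

|AB| ∈ {29}
|BC| ∈ {50}
|AC| ∈ [21, 79]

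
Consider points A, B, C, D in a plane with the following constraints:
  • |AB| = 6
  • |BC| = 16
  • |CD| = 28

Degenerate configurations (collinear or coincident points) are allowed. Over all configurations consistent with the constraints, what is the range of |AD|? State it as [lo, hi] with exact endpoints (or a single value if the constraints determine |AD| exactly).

|AB| ∈ {6}
|BC| ∈ {16}
|CD| ∈ {28}
|AC| ∈ [10, 22]
|BD| ∈ [12, 44]
|AD| ∈ [6, 50]

|AD| ∈ [6, 50]  (≈ [6.0000, 50.0000])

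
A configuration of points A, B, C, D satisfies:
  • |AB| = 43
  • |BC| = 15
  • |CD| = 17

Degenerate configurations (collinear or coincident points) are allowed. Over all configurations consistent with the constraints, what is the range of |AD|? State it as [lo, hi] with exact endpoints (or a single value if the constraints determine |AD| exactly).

|AB| ∈ {43}
|BC| ∈ {15}
|CD| ∈ {17}
|AC| ∈ [28, 58]
|BD| ∈ [2, 32]
|AD| ∈ [11, 75]

|AD| ∈ [11, 75]  (≈ [11.0000, 75.0000])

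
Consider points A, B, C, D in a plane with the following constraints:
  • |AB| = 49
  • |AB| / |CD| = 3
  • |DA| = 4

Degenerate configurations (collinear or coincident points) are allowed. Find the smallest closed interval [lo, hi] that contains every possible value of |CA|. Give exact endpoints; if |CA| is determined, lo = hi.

|AB| ∈ {49}
|AD| ∈ {4}
|CD| ∈ {49/3}
|BD| ∈ [45, 53]
|AC| ∈ [37/3, 61/3]
|BC| ∈ [86/3, 208/3]

|CA| ∈ [37/3, 61/3]  (≈ [12.3333, 20.3333])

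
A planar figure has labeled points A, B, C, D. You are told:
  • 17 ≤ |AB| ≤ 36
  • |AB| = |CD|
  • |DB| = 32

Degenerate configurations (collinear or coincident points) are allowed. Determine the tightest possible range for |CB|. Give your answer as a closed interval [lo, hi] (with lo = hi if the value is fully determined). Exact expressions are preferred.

|CB| ∈ [0, 68]  (≈ [0.0000, 68.0000])

|AB| ∈ [17, 36]
|BD| ∈ {32}
|CD| ∈ [17, 36]
|AD| ∈ [0, 68]
|BC| ∈ [0, 68]
|AC| ∈ [0, 104]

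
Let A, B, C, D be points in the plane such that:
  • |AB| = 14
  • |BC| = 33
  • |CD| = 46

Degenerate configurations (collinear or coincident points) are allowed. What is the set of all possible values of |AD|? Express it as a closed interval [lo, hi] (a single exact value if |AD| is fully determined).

|AD| ∈ [0, 93]  (≈ [0.0000, 93.0000])

|AB| ∈ {14}
|BC| ∈ {33}
|CD| ∈ {46}
|AC| ∈ [19, 47]
|BD| ∈ [13, 79]
|AD| ∈ [0, 93]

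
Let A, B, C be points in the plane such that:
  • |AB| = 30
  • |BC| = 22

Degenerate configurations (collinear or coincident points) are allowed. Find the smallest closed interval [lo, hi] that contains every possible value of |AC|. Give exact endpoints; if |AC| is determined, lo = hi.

|AC| ∈ [8, 52]  (≈ [8.0000, 52.0000])

|AB| ∈ {30}
|BC| ∈ {22}
|AC| ∈ [8, 52]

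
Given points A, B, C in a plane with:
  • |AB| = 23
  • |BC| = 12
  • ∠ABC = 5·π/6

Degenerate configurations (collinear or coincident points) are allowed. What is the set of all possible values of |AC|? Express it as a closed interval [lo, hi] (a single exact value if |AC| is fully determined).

|AB| ∈ {23}
|BC| ∈ {12}
|AC| ∈ {√(276·√(3) + 673)}

|AC| = √(276·√(3) + 673)  (≈ 33.9271)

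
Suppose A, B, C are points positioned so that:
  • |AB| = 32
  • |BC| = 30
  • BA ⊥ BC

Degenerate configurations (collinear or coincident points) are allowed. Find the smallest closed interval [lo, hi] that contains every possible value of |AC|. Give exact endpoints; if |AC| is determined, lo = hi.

|AB| ∈ {32}
|BC| ∈ {30}
|AC| ∈ {2·√(481)}

|AC| = 2·√(481)  (≈ 43.8634)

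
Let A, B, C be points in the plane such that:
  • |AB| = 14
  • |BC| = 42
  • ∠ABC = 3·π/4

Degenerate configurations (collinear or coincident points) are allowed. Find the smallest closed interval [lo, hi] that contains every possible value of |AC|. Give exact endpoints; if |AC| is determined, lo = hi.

|AC| = 14·√(3·√(2) + 10)  (≈ 52.8352)

|AB| ∈ {14}
|BC| ∈ {42}
|AC| ∈ {14·√(3·√(2) + 10)}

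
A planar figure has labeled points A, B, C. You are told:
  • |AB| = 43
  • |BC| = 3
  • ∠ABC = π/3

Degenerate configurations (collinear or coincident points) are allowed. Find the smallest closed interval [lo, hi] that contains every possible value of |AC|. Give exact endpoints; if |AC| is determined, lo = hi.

|AC| = √(1729)  (≈ 41.5812)

|AB| ∈ {43}
|BC| ∈ {3}
|AC| ∈ {√(1729)}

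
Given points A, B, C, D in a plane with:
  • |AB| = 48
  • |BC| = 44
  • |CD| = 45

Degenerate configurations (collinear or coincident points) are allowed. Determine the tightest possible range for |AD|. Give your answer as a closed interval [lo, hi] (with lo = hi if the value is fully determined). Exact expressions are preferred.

|AB| ∈ {48}
|BC| ∈ {44}
|CD| ∈ {45}
|AC| ∈ [4, 92]
|BD| ∈ [1, 89]
|AD| ∈ [0, 137]

|AD| ∈ [0, 137]  (≈ [0.0000, 137.0000])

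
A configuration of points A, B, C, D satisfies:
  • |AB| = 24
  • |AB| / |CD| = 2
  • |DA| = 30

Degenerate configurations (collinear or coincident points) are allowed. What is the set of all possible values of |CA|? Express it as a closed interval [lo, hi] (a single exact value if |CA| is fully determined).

|CA| ∈ [18, 42]  (≈ [18.0000, 42.0000])

|AB| ∈ {24}
|AD| ∈ {30}
|CD| ∈ {12}
|BD| ∈ [6, 54]
|AC| ∈ [18, 42]
|BC| ∈ [0, 66]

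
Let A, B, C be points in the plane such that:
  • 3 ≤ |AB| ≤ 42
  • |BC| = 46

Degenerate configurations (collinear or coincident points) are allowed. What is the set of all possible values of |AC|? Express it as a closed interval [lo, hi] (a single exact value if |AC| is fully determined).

|AC| ∈ [4, 88]  (≈ [4.0000, 88.0000])

|AB| ∈ [3, 42]
|BC| ∈ {46}
|AC| ∈ [4, 88]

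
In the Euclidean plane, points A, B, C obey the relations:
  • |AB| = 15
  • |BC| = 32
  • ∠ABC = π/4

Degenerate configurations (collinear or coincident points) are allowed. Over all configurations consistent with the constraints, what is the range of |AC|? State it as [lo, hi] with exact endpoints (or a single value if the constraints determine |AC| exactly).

|AB| ∈ {15}
|BC| ∈ {32}
|AC| ∈ {√(1249 - 480·√(2))}

|AC| = √(1249 - 480·√(2))  (≈ 23.8784)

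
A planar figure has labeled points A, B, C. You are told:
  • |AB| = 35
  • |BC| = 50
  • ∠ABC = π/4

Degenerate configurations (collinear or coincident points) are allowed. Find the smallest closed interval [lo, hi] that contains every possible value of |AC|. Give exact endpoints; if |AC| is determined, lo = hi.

|AC| = 5·√(149 - 70·√(2))  (≈ 35.3571)

|AB| ∈ {35}
|BC| ∈ {50}
|AC| ∈ {5·√(149 - 70·√(2))}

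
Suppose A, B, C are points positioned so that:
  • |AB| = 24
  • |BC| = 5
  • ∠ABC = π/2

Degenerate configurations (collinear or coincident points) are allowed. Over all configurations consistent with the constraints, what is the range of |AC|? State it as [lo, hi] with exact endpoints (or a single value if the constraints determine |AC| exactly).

|AC| = √(601)  (≈ 24.5153)

|AB| ∈ {24}
|BC| ∈ {5}
|AC| ∈ {√(601)}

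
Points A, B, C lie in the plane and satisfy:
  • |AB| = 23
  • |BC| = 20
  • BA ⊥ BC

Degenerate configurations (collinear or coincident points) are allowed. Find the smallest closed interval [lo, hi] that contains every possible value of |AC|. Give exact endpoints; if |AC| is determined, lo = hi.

|AB| ∈ {23}
|BC| ∈ {20}
|AC| ∈ {√(929)}

|AC| = √(929)  (≈ 30.4795)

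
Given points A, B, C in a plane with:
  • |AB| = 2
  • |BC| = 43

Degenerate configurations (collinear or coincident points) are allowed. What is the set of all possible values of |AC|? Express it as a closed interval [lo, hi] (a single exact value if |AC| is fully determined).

|AC| ∈ [41, 45]  (≈ [41.0000, 45.0000])

|AB| ∈ {2}
|BC| ∈ {43}
|AC| ∈ [41, 45]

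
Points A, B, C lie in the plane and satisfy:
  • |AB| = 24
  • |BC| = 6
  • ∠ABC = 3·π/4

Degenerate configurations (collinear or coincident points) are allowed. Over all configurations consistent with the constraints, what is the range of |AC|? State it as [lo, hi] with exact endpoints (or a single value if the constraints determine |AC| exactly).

|AB| ∈ {24}
|BC| ∈ {6}
|AC| ∈ {6·√(4·√(2) + 17)}

|AC| = 6·√(4·√(2) + 17)  (≈ 28.5595)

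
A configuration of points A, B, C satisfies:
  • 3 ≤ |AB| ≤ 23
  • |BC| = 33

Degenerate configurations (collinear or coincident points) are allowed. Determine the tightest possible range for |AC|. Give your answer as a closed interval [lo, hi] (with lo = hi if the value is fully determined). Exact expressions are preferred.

|AB| ∈ [3, 23]
|BC| ∈ {33}
|AC| ∈ [10, 56]

|AC| ∈ [10, 56]  (≈ [10.0000, 56.0000])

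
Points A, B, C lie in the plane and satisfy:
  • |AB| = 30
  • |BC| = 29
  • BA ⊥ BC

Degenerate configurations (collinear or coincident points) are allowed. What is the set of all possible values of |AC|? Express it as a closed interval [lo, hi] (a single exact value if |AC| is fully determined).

|AC| = √(1741)  (≈ 41.7253)

|AB| ∈ {30}
|BC| ∈ {29}
|AC| ∈ {√(1741)}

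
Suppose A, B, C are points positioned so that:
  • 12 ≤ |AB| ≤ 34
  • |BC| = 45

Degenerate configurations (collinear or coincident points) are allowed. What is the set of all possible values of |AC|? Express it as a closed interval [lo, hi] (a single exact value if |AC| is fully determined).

|AB| ∈ [12, 34]
|BC| ∈ {45}
|AC| ∈ [11, 79]

|AC| ∈ [11, 79]  (≈ [11.0000, 79.0000])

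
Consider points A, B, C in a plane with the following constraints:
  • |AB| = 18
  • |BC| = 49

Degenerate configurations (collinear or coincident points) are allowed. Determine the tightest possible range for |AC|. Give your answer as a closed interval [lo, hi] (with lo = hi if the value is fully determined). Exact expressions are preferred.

|AC| ∈ [31, 67]  (≈ [31.0000, 67.0000])

|AB| ∈ {18}
|BC| ∈ {49}
|AC| ∈ [31, 67]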